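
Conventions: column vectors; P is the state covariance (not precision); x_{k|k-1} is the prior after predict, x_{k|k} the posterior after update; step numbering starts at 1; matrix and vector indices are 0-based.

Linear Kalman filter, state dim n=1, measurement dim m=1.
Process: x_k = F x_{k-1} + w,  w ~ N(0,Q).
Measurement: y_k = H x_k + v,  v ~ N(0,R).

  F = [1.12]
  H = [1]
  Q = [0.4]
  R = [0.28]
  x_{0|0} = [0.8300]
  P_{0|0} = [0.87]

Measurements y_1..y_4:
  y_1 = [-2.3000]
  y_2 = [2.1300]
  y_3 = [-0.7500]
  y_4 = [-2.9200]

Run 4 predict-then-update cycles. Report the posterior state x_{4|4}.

step 1: x^-=[0.9296]  P^-=[1.4913]  S=[1.7713]  K=[0.8419]  nu=[-3.2296]  x^+=[-1.7895]  P^+=[0.2357]
step 2: x^-=[-2.0042]  P^-=[0.6957]  S=[0.9757]  K=[0.7130]  nu=[4.1342]  x^+=[0.9436]  P^+=[0.1996]
step 3: x^-=[1.0568]  P^-=[0.6504]  S=[0.9304]  K=[0.6991]  nu=[-1.8068]  x^+=[-0.2063]  P^+=[0.1957]
step 4: x^-=[-0.2310]  P^-=[0.6455]  S=[0.9255]  K=[0.6975]  nu=[-2.6890]  x^+=[-2.1065]  P^+=[0.1953]

x_post = [-2.1065]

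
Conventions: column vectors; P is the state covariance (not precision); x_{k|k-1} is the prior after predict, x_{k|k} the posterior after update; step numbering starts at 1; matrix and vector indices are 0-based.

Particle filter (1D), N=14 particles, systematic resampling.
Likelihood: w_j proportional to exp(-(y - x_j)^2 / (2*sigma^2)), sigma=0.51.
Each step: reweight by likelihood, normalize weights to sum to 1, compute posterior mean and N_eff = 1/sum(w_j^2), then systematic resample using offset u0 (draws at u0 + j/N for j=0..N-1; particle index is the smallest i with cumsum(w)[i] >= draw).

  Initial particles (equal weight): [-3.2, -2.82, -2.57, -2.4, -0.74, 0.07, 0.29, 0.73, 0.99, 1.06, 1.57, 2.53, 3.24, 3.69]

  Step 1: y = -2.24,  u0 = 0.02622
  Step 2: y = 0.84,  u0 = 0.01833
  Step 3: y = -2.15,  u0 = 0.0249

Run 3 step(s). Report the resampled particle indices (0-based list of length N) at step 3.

step 1: w=[0.0688, 0.2120, 0.3284, 0.3854, 0.0054, 0.0000, 0.0000, 0.0000, 0.0000, 0.0000, 0.0000, 0.0000, 0.0000, 0.0000]  mean=-2.5910  Neff=3.2672  idx=[0, 1, 1, 1, 2, 2, 2, 2, 2, 3, 3, 3, 3, 3]
step 2: w=[0.0000, 0.0007, 0.0007, 0.0007, 0.0204, 0.0204, 0.0204, 0.0204, 0.0204, 0.1792, 0.1792, 0.1792, 0.1792, 0.1792]  mean=-2.4182  Neff=6.1487  idx=[4, 8, 9, 9, 10, 10, 10, 11, 11, 12, 12, 12, 13, 13]
step 3: w=[0.0590, 0.0590, 0.0735, 0.0735, 0.0735, 0.0735, 0.0735, 0.0735, 0.0735, 0.0735, 0.0735, 0.0735, 0.0735, 0.0735]  mean=-2.4201  Neff=13.9302  idx=[0, 1, 2, 3, 4, 5, 6, 7, 8, 9, 10, 11, 12, 13]

resampled_idx = [0, 1, 2, 3, 4, 5, 6, 7, 8, 9, 10, 11, 12, 13]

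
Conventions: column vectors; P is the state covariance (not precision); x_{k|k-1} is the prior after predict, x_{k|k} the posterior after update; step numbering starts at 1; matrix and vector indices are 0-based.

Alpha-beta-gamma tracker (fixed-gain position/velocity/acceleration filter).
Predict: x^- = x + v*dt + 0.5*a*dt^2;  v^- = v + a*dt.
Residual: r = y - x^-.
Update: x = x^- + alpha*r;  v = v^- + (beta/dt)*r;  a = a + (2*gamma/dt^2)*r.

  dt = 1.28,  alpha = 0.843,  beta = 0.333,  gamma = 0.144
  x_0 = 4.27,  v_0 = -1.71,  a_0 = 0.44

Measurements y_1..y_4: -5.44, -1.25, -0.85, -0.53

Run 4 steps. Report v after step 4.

v_post = 1.0582

step 1: x_pred=2.4416  r=-7.8816  x^+=-4.2026  v^+=-3.1973  a^+=-0.9454
step 2: x_pred=-9.0696  r=7.8196  x^+=-2.4777  v^+=-2.3731  a^+=0.4291
step 3: x_pred=-5.1638  r=4.3138  x^+=-1.5273  v^+=-0.7016  a^+=1.1874
step 4: x_pred=-1.4527  r=0.9227  x^+=-0.6749  v^+=1.0582  a^+=1.3496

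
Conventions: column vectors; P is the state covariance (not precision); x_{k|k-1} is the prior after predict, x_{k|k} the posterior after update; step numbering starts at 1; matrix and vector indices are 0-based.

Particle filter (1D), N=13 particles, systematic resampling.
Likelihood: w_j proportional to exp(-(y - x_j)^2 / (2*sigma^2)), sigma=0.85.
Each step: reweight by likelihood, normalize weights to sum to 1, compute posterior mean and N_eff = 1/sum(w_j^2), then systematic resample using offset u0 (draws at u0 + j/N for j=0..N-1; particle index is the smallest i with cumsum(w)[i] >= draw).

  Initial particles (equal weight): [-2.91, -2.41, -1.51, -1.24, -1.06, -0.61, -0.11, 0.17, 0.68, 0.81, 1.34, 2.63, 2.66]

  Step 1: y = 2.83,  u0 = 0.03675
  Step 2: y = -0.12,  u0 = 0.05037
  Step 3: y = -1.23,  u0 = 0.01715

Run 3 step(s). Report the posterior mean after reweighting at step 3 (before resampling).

post_mean = 0.8548

step 1: w=[0.0000, 0.0000, 0.0000, 0.0000, 0.0000, 0.0001, 0.0011, 0.0033, 0.0179, 0.0261, 0.0944, 0.4269, 0.4302]  mean=2.4272  Neff=2.6509  idx=[9, 10, 11, 11, 11, 11, 11, 12, 12, 12, 12, 12, 12]
step 2: w=[0.6594, 0.2744, 0.0064, 0.0064, 0.0064, 0.0064, 0.0064, 0.0057, 0.0057, 0.0057, 0.0057, 0.0057, 0.0057]  mean=1.0770  Neff=1.9591  idx=[0, 0, 0, 0, 0, 0, 0, 0, 1, 1, 1, 1, 8]
step 3: w=[0.1144, 0.1144, 0.1144, 0.1144, 0.1144, 0.1144, 0.1144, 0.1144, 0.0211, 0.0211, 0.0211, 0.0211, 0.0001]  mean=0.8548  Neff=9.3845  idx=[0, 0, 1, 2, 2, 3, 4, 4, 5, 6, 6, 7, 9]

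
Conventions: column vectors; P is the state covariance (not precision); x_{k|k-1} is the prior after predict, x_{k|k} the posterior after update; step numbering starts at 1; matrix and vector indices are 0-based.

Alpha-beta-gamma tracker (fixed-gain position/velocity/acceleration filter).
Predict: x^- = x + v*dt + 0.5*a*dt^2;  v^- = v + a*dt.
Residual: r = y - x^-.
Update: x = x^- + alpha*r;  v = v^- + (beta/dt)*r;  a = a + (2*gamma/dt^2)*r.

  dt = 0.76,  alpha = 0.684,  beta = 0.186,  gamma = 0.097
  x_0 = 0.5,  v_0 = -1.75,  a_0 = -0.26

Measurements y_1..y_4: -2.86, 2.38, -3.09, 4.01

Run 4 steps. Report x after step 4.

x_post = 1.8073

step 1: x_pred=-0.9051  r=-1.9549  x^+=-2.2422  v^+=-2.4260  a^+=-0.9166
step 2: x_pred=-4.3508  r=6.7308  x^+=0.2531  v^+=-1.4754  a^+=1.3441
step 3: x_pred=-0.4800  r=-2.6100  x^+=-2.2653  v^+=-1.0926  a^+=0.4675
step 4: x_pred=-2.9607  r=6.9707  x^+=1.8073  v^+=0.9686  a^+=2.8087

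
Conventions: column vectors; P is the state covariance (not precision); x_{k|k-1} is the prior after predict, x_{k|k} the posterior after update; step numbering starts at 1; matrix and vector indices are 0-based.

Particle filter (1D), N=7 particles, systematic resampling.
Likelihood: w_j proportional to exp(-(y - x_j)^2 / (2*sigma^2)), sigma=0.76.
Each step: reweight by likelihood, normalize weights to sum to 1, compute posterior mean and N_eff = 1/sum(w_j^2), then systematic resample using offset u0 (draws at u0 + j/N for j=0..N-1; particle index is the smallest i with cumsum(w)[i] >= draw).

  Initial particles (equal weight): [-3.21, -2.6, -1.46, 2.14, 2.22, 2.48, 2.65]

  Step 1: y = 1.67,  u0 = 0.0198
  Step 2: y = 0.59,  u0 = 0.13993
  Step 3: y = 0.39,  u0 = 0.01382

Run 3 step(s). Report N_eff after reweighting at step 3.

step 1: w=[0.0000, 0.0000, 0.0001, 0.3179, 0.2962, 0.2181, 0.1676]  mean=2.3231  Neff=3.7805  idx=[3, 3, 3, 4, 4, 5, 6]
step 2: w=[0.1934, 0.1934, 0.1934, 0.1552, 0.1552, 0.0703, 0.0393]  mean=2.2087  Neff=5.9947  idx=[0, 1, 2, 2, 3, 4, 6]
step 3: w=[0.1745, 0.1745, 0.1745, 0.1745, 0.1362, 0.1362, 0.0297]  mean=2.1769  Neff=6.2598  idx=[0, 0, 1, 2, 3, 4, 5]

N_eff = 6.2598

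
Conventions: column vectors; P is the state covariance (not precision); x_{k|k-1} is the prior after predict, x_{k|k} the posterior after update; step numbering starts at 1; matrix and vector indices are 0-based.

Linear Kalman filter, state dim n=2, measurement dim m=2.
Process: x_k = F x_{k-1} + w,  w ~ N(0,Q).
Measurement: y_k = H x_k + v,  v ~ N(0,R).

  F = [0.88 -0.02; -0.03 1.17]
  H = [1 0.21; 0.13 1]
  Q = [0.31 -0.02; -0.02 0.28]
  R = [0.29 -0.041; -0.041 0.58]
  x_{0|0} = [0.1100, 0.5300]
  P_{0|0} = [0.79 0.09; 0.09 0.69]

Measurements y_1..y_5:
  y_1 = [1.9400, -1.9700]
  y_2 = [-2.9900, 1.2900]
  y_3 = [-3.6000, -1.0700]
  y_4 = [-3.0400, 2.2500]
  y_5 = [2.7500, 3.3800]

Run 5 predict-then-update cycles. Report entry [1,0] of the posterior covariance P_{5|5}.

P_post[1,0] = -0.0926

step 1: x^-=[0.0862, 0.6168]  P^-=[0.9189 0.0357; 0.0357 1.2189]  S=[1.2776 0.3711; 0.3711 1.8237]  K=[0.7444 -0.0664; 0.0355 0.6637]  nu=[1.7243, -2.5980]  x^+=[1.5422, -1.0462]  P^+=[0.2396 -0.1002; -0.1002 0.3965]
step 2: x^-=[1.3780, -1.2703]  P^-=[0.4992 -0.1388; -0.1388 0.8300]  S=[0.7676 0.0556; 0.0556 1.3824]  K=[0.6181 -0.0783; 0.0037 0.5872]  nu=[-4.1013, 2.3812]  x^+=[-1.3436, 0.1128]  P^+=[0.2029 -0.0971; -0.0971 0.3531]
step 3: x^-=[-1.1847, 0.1723]  P^-=[0.4707 -0.1337; -0.1337 0.7703]  S=[0.7385 0.0446; 0.0446 1.3235]  K=[0.6039 -0.0751; 0.0037 0.5688]  nu=[-2.4515, -1.0883]  x^+=[-2.5833, -0.4557]  P^+=[0.1980 -0.0941; -0.0941 0.3420]
step 4: x^-=[-2.2642, -0.4556]  P^-=[0.4667 -0.1301; -0.1301 0.7549]  S=[0.7354 0.0445; 0.0445 1.3090]  K=[0.6020 -0.0735; 0.0045 0.5636]  nu=[-0.6802, 3.0000]  x^+=[-2.8942, 1.2322]  P^+=[0.1971 -0.0930; -0.0930 0.3388]
step 5: x^-=[-2.5716, 1.5285]  P^-=[0.4661 -0.1289; -0.1289 0.7505]  S=[0.7350 0.0448; 0.0448 1.3049]  K=[0.6017 -0.0730; 0.0048 0.5622]  nu=[5.0006, 2.1858]  x^+=[0.2777, 2.7813]  P^+=[0.1969 -0.0926; -0.0926 0.3379]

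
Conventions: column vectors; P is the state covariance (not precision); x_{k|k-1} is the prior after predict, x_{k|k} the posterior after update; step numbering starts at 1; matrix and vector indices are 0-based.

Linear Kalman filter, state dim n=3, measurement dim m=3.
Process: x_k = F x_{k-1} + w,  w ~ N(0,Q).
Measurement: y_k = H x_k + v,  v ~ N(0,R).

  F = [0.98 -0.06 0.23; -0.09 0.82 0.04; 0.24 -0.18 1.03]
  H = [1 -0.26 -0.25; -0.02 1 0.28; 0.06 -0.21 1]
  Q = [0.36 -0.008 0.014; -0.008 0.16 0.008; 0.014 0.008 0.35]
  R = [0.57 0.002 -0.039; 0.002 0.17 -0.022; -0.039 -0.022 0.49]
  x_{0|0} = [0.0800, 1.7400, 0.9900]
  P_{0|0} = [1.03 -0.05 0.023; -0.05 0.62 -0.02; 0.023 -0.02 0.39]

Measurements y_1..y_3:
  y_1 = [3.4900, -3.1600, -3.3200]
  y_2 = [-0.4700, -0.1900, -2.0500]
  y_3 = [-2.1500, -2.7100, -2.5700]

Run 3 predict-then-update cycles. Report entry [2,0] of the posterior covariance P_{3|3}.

step 1: x^-=[0.2017, 1.4592, 0.7257]  P^-=[1.3889 -0.1695 0.3914; -0.1695 0.5918 -0.1190; 0.3914 -0.1190 0.8663]  S=[1.9300 -0.2607 0.3086; -0.2607 0.7660 -0.0295; 0.3086 -0.0295 1.4886]  K=[0.6756 0.1234 0.2052; -0.0314 0.7170 -0.1495; 0.0341 0.1862 0.6111]  nu=[3.8491, -4.8184, -3.7514]  x^+=[1.4378, -1.5555, -2.3330]  P^+=[0.3929 0.0116 0.0504; 0.0116 0.1418 -0.0587; 0.0504 -0.0587 0.2787]
step 2: x^-=[0.9658, -1.4983, -1.7780]  P^-=[0.7756 -0.0477 0.2314; -0.0477 0.2531 -0.0608; 0.2314 -0.0608 0.7186]  S=[1.3088 -0.0920 0.0931; -0.0920 0.4449 0.0641; 0.0931 0.0641 1.2770]  K=[0.5515 0.0915 0.1807; -0.0286 0.5435 -0.1167; 0.0272 0.2286 0.5701]  nu=[-2.2698, 1.8254, -0.6446]  x^+=[-0.2354, -0.3660, -1.7899]  P^+=[0.3208 0.0059 0.0470; 0.0059 0.1078 -0.0457; 0.0470 -0.0457 0.2608]
step 3: x^-=[-0.6204, -0.3506, -1.8342]  P^-=[0.7040 -0.0420 0.2061; -0.0420 0.2313 -0.0450; 0.2061 -0.0450 0.6884]  S=[1.2457 -0.0894 0.0656; -0.0894 0.4297 0.0756; 0.0656 0.0756 1.2358]  K=[0.5293 0.0830 0.1749; -0.0297 0.5237 -0.1082; 0.0246 0.2410 0.5586]  nu=[-2.0793, -1.8583, -0.7722]  x^+=[-2.0104, -1.1785, -2.7645]  P^+=[0.3077 0.0047 0.0457; 0.0047 0.1032 -0.0420; 0.0457 -0.0420 0.2559]

P_post[2,0] = 0.0457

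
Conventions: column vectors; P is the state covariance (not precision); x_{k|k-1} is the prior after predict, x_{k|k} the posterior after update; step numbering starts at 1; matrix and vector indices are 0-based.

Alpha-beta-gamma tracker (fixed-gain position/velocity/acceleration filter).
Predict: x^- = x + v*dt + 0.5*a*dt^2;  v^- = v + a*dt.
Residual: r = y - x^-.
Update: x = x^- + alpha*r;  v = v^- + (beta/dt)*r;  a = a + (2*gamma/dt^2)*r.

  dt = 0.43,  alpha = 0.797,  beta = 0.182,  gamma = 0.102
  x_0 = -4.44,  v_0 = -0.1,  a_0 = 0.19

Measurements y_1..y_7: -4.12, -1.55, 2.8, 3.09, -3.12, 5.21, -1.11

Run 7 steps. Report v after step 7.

v_post = 1.6741

step 1: x_pred=-4.4654  r=0.3454  x^+=-4.1901  v^+=0.1279  a^+=0.5711
step 2: x_pred=-4.0823  r=2.5323  x^+=-2.0641  v^+=1.4453  a^+=3.3650
step 3: x_pred=-1.1315  r=3.9315  x^+=2.0019  v^+=4.5563  a^+=7.7026
step 4: x_pred=4.6732  r=-1.5832  x^+=3.4114  v^+=7.1983  a^+=5.9559
step 5: x_pred=7.0573  r=-10.1773  x^+=-1.0540  v^+=5.4517  a^+=-5.2727
step 6: x_pred=0.8028  r=4.4072  x^+=4.3153  v^+=5.0498  a^+=-0.4102
step 7: x_pred=6.4488  r=-7.5588  x^+=0.4244  v^+=1.6741  a^+=-8.7499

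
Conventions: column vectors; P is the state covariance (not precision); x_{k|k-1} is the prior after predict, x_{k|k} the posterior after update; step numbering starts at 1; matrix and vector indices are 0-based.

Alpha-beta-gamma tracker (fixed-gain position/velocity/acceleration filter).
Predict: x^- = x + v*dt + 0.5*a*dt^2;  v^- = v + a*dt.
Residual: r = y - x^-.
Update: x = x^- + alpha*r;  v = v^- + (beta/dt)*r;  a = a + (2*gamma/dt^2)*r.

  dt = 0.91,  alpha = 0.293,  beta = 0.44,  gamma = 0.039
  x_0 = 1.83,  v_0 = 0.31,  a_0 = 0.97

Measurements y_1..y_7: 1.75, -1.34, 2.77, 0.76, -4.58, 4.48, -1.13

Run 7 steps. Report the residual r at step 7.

resid = -1.0935

step 1: x_pred=2.5137  r=-0.7637  x^+=2.2900  v^+=0.8234  a^+=0.8981
step 2: x_pred=3.4111  r=-4.7511  x^+=2.0190  v^+=-0.6566  a^+=0.4505
step 3: x_pred=1.6081  r=1.1619  x^+=1.9485  v^+=0.3152  a^+=0.5600
step 4: x_pred=2.4672  r=-1.7072  x^+=1.9670  v^+=-0.0007  a^+=0.3992
step 5: x_pred=2.1317  r=-6.7117  x^+=0.1652  v^+=-2.8826  a^+=-0.2330
step 6: x_pred=-2.5545  r=7.0345  x^+=-0.4934  v^+=0.3066  a^+=0.4296
step 7: x_pred=-0.0365  r=-1.0935  x^+=-0.3569  v^+=0.1688  a^+=0.3266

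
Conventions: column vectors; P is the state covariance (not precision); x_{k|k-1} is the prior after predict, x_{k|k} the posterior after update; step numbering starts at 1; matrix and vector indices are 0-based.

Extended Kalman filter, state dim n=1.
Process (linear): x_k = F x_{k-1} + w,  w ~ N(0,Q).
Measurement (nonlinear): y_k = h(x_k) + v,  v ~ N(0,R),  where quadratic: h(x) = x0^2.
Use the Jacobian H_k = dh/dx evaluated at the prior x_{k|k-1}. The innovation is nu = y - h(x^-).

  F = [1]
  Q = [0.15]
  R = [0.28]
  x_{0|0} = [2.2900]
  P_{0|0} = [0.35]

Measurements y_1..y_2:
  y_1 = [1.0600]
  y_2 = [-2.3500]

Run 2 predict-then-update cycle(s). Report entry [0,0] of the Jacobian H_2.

H_jac[0,0] = 2.8004

step 1: x^-=[2.2900]  P^-=[0.5000]  H_jac=[4.5800]  S=[10.7682]  K=[0.2127]  nu=[-4.1841]  x^+=[1.4002]  P^+=[0.0130]
step 2: x^-=[1.4002]  P^-=[0.1630]  H_jac=[2.8004]  S=[1.5583]  K=[0.2929]  nu=[-4.3105]  x^+=[0.1375]  P^+=[0.0293]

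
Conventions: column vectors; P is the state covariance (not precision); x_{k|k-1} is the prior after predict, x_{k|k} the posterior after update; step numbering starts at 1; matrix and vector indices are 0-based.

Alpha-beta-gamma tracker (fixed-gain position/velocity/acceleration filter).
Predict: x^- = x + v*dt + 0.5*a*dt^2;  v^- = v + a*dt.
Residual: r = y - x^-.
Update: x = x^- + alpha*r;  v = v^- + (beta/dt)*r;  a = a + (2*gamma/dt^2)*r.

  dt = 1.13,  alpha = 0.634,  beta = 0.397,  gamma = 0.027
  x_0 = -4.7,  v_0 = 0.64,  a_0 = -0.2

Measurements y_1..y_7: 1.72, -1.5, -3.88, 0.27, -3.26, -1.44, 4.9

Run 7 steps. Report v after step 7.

v_post = 2.0611

step 1: x_pred=-4.1045  r=5.8245  x^+=-0.4118  v^+=2.4603  a^+=0.0463
step 2: x_pred=2.3980  r=-3.8980  x^+=-0.0734  v^+=1.1432  a^+=-0.1185
step 3: x_pred=1.1428  r=-5.0228  x^+=-2.0417  v^+=-0.7554  a^+=-0.3309
step 4: x_pred=-3.1065  r=3.3765  x^+=-0.9658  v^+=0.0569  a^+=-0.1881
step 5: x_pred=-1.0216  r=-2.2384  x^+=-2.4408  v^+=-0.9421  a^+=-0.2828
step 6: x_pred=-3.6859  r=2.2459  x^+=-2.2620  v^+=-0.4726  a^+=-0.1878
step 7: x_pred=-2.9160  r=7.8160  x^+=2.0394  v^+=2.0611  a^+=0.1427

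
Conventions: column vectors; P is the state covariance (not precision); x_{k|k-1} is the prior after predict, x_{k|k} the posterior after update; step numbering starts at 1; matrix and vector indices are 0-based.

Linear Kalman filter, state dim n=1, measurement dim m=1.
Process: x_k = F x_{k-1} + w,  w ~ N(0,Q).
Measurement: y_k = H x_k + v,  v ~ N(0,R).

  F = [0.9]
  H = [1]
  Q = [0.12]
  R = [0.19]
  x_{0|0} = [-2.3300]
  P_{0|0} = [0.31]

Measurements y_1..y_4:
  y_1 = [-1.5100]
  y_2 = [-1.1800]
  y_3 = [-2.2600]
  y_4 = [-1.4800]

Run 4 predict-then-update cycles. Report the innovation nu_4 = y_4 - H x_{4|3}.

innov = [0.0973]

step 1: x^-=[-2.0970]  P^-=[0.3711]  S=[0.5611]  K=[0.6614]  nu=[0.5870]  x^+=[-1.7088]  P^+=[0.1257]
step 2: x^-=[-1.5379]  P^-=[0.2218]  S=[0.4118]  K=[0.5386]  nu=[0.3579]  x^+=[-1.3451]  P^+=[0.1023]
step 3: x^-=[-1.2106]  P^-=[0.2029]  S=[0.3929]  K=[0.5164]  nu=[-1.0494]  x^+=[-1.7525]  P^+=[0.0981]
step 4: x^-=[-1.5773]  P^-=[0.1995]  S=[0.3895]  K=[0.5122]  nu=[0.0973]  x^+=[-1.5275]  P^+=[0.0973]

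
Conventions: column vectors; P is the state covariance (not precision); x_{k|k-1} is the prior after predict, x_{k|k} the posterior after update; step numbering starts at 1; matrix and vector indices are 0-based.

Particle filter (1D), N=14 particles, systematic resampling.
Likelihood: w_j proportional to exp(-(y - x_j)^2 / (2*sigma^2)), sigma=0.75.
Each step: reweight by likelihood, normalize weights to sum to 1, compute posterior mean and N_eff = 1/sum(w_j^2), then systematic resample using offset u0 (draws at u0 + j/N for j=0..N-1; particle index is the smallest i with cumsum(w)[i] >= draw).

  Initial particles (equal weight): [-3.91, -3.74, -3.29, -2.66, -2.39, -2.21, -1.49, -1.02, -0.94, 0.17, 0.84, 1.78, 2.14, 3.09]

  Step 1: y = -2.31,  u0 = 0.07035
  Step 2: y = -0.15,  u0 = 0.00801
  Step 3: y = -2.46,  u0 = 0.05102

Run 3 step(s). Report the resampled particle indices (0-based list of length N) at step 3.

step 1: w=[0.0226, 0.0357, 0.0937, 0.1974, 0.2188, 0.2181, 0.1211, 0.0501, 0.0415, 0.0009, 0.0000, 0.0000, 0.0000, 0.0000]  mean=-2.3307  Neff=6.1025  idx=[2, 2, 3, 3, 4, 4, 4, 5, 5, 5, 5, 6, 7, 8]
step 2: w=[0.0001, 0.0001, 0.0026, 0.0026, 0.0081, 0.0081, 0.0081, 0.0162, 0.0162, 0.0162, 0.0162, 0.1426, 0.3589, 0.4039]  mean=-1.1742  Neff=3.1889  idx=[4, 10, 11, 11, 12, 12, 12, 12, 12, 13, 13, 13, 13, 13]
step 3: w=[0.2348, 0.2230, 0.1022, 0.1022, 0.0373, 0.0373, 0.0373, 0.0373, 0.0373, 0.0302, 0.0302, 0.0302, 0.0302, 0.0302]  mean=-1.6910  Neff=7.2843  idx=[0, 0, 0, 1, 1, 1, 2, 2, 3, 4, 6, 8, 10, 13]

resampled_idx = [0, 0, 0, 1, 1, 1, 2, 2, 3, 4, 6, 8, 10, 13]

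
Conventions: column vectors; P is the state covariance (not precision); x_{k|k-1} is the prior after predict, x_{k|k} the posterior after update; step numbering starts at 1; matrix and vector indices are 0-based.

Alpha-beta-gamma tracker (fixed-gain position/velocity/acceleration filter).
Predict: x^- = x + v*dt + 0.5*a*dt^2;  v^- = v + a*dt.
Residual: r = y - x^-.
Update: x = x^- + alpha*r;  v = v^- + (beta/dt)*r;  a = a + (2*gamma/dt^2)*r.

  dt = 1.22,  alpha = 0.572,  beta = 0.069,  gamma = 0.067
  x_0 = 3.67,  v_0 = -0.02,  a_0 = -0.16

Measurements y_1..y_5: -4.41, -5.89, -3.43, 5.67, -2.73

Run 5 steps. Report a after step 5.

a_post = 0.7287

step 1: x_pred=3.5265  r=-7.9365  x^+=-1.0132  v^+=-0.6641  a^+=-0.8745
step 2: x_pred=-2.4741  r=-3.4159  x^+=-4.4280  v^+=-1.9242  a^+=-1.1820
step 3: x_pred=-7.6552  r=4.2252  x^+=-5.2384  v^+=-3.1273  a^+=-0.8017
step 4: x_pred=-9.6503  r=15.3203  x^+=-0.8871  v^+=-3.2389  a^+=0.5776
step 5: x_pred=-4.4086  r=1.6786  x^+=-3.4485  v^+=-2.4392  a^+=0.7287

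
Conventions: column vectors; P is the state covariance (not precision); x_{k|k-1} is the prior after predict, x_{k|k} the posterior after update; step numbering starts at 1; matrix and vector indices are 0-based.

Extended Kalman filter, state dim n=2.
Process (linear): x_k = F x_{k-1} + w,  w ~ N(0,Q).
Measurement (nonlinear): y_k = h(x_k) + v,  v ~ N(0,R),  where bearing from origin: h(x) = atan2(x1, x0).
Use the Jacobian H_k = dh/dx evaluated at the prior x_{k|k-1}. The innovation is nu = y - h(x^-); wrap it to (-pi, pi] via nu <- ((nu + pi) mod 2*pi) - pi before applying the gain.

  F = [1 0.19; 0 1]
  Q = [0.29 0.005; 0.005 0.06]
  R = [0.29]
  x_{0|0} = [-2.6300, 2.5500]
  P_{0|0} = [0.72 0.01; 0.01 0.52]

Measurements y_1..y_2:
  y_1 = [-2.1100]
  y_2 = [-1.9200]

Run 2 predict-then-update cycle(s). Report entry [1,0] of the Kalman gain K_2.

K[1,0] = -0.4438

step 1: x^-=[-2.1455, 2.5500]  P^-=[1.0326 0.1138; 0.1138 0.5800]  H_jac=[-0.2296 -0.1932]  S=[0.3762]  K=[-0.6887; -0.3673]  nu=[1.9029]  x^+=[-3.4560, 1.8510]  P^+=[0.8541 0.0186; 0.0186 0.5292]
step 2: x^-=[-3.1044, 1.8510]  P^-=[1.1703 0.1242; 0.1242 0.5892]  H_jac=[-0.1417 -0.2376]  S=[0.3551]  K=[-0.5501; -0.4438]  nu=[1.7593]  x^+=[-4.0720, 1.0702]  P^+=[1.0629 0.0375; 0.0375 0.5193]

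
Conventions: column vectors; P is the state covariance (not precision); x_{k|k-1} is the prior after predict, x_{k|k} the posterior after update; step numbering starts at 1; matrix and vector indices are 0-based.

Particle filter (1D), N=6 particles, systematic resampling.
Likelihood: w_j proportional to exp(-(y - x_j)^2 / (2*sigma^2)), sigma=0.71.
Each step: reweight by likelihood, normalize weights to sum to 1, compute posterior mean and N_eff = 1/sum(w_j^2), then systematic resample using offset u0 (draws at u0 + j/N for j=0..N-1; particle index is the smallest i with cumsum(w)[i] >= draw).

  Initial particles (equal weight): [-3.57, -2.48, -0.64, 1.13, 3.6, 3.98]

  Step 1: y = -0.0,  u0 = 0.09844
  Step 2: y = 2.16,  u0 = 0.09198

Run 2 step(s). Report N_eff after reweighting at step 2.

N_eff = 2.0096

step 1: w=[0.0000, 0.0024, 0.7010, 0.2966, 0.0000, 0.0000]  mean=-0.1194  Neff=1.7258  idx=[2, 2, 2, 2, 3, 3]
step 2: w=[0.0006, 0.0006, 0.0006, 0.0006, 0.4988, 0.4988]  mean=1.1258  Neff=2.0096  idx=[4, 4, 4, 5, 5, 5]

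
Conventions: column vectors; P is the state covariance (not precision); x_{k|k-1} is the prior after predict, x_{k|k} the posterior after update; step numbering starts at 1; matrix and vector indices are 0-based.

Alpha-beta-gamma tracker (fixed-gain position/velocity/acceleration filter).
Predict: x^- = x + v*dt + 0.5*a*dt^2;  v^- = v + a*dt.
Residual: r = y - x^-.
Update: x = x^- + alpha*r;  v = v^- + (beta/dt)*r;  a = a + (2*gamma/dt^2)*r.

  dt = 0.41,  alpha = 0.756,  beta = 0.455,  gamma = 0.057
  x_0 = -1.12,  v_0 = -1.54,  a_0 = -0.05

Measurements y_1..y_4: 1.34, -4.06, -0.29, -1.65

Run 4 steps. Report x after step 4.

step 1: x_pred=-1.7556  r=3.0956  x^+=0.5847  v^+=1.8749  a^+=2.0493
step 2: x_pred=1.5256  r=-5.5856  x^+=-2.6971  v^+=-3.4836  a^+=-1.7386
step 3: x_pred=-4.2715  r=3.9815  x^+=-1.2615  v^+=0.2221  a^+=0.9615
step 4: x_pred=-1.0896  r=-0.5604  x^+=-1.5133  v^+=-0.0056  a^+=0.5815

x_post = -1.5133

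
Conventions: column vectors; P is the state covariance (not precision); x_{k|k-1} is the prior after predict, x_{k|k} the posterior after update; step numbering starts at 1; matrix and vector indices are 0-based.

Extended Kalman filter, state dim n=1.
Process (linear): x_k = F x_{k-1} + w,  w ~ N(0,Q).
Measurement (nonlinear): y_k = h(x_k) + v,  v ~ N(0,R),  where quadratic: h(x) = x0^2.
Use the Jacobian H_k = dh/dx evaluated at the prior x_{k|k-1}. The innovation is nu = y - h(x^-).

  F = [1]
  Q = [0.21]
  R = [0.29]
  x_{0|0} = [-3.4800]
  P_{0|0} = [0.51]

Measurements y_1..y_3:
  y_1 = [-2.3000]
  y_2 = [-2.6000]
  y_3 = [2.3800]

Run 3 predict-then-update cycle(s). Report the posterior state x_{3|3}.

x_post = [-0.1584]

step 1: x^-=[-3.4800]  P^-=[0.7200]  H_jac=[-6.9600]  S=[35.1680]  K=[-0.1425]  nu=[-14.4104]  x^+=[-1.4266]  P^+=[0.0059]
step 2: x^-=[-1.4266]  P^-=[0.2159]  H_jac=[-2.8532]  S=[2.0479]  K=[-0.3008]  nu=[-4.6352]  x^+=[-0.0321]  P^+=[0.0306]
step 3: x^-=[-0.0321]  P^-=[0.2406]  H_jac=[-0.0642]  S=[0.2910]  K=[-0.0531]  nu=[2.3790]  x^+=[-0.1584]  P^+=[0.2398]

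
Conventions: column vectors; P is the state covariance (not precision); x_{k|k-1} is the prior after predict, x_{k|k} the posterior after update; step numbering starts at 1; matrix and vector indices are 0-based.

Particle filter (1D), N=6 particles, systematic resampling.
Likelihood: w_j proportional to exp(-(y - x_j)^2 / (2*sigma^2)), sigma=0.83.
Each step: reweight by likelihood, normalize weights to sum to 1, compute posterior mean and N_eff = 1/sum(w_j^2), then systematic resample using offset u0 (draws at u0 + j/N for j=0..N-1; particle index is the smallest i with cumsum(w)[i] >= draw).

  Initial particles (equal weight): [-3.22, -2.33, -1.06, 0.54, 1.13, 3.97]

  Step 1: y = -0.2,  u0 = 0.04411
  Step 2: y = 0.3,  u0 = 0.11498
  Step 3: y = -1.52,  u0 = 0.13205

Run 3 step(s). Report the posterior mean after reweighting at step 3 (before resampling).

step 1: w=[0.0008, 0.0236, 0.3719, 0.4275, 0.1762, 0.0000]  mean=-0.0220  Neff=2.8359  idx=[2, 2, 2, 3, 3, 4]
step 2: w=[0.0790, 0.0790, 0.0790, 0.2899, 0.2899, 0.1833]  mean=0.2692  Neff=4.5373  idx=[1, 3, 3, 4, 4, 5]
step 3: w=[0.8187, 0.0439, 0.0439, 0.0439, 0.0439, 0.0058]  mean=-0.7664  Neff=1.4750  idx=[0, 0, 0, 0, 0, 4]

post_mean = -0.7664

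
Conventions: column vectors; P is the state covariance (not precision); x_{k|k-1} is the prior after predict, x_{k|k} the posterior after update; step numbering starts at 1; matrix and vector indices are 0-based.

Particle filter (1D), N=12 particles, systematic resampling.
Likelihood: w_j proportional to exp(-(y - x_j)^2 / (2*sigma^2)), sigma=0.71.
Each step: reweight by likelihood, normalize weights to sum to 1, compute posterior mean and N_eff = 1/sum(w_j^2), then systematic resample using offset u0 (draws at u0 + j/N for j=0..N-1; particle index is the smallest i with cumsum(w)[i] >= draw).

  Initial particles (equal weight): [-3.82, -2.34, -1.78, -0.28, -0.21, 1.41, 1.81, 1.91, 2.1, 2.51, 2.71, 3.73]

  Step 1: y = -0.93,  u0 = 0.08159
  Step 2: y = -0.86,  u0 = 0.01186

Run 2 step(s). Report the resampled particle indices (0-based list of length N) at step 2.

step 1: w=[0.0001, 0.0737, 0.2586, 0.3482, 0.3166, 0.0023, 0.0003, 0.0002, 0.0001, 0.0000, 0.0000, 0.0000]  mean=-0.7928  Neff=3.4044  idx=[2, 2, 2, 2, 3, 3, 3, 3, 4, 4, 4, 5]
step 2: w=[0.0657, 0.0657, 0.0657, 0.0657, 0.1090, 0.1090, 0.1090, 0.1090, 0.1001, 0.1001, 0.1001, 0.0009]  mean=-0.6518  Neff=10.5440  idx=[0, 1, 2, 3, 4, 5, 6, 7, 7, 8, 9, 10]

resampled_idx = [0, 1, 2, 3, 4, 5, 6, 7, 7, 8, 9, 10]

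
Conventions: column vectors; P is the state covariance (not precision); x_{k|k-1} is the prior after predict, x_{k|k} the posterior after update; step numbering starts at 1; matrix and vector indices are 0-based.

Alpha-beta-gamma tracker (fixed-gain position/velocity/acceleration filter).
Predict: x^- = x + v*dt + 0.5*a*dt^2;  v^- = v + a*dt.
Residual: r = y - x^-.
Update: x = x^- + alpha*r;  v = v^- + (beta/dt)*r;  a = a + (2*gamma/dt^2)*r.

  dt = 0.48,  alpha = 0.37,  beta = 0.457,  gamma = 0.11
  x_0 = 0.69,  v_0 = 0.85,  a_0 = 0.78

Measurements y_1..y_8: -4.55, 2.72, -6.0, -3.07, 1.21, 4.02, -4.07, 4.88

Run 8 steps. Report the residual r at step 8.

step 1: x_pred=1.1879  r=-5.7379  x^+=-0.9352  v^+=-4.2385  a^+=-4.6989
step 2: x_pred=-3.5109  r=6.2309  x^+=-1.2055  v^+=-0.5616  a^+=1.2508
step 3: x_pred=-1.3310  r=-4.6690  x^+=-3.0585  v^+=-4.4065  a^+=-3.2074
step 4: x_pred=-5.5431  r=2.4731  x^+=-4.6281  v^+=-3.5915  a^+=-0.8460
step 5: x_pred=-6.4494  r=7.6594  x^+=-3.6154  v^+=3.2949  a^+=6.4677
step 6: x_pred=-1.2888  r=5.3088  x^+=0.6755  v^+=11.4538  a^+=11.5369
step 7: x_pred=7.5023  r=-11.5723  x^+=3.2206  v^+=5.9737  a^+=0.4869
step 8: x_pred=6.1440  r=-1.2640  x^+=5.6763  v^+=5.0039  a^+=-0.7201

resid = -1.2640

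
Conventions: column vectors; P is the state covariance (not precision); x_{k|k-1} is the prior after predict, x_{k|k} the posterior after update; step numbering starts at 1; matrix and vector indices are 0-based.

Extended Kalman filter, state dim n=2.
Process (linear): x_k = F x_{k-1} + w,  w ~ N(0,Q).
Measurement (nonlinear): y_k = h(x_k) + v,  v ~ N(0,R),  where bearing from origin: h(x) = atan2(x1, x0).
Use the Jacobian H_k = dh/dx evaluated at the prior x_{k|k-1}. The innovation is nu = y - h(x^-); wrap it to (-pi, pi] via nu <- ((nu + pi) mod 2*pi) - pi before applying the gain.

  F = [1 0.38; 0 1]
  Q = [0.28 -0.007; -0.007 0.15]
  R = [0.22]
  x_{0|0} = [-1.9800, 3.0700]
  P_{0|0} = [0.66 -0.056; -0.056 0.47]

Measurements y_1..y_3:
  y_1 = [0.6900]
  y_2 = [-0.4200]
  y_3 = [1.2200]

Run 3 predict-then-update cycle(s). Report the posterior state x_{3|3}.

x_post = [3.8775, 3.4088]

step 1: x^-=[-0.8134, 3.0700]  P^-=[0.9653 0.1156; 0.1156 0.6200]  H_jac=[-0.3044 -0.0806]  S=[0.3191]  K=[-0.9499; -0.2669]  nu=[-1.1398]  x^+=[0.2692, 3.3742]  P^+=[0.6774 0.0347; 0.0347 0.5973]
step 2: x^-=[1.5515, 3.3742]  P^-=[1.0700 0.2546; 0.2546 0.7473]  H_jac=[-0.2446 0.1125]  S=[0.2795]  K=[-0.8341; 0.0779]  nu=[-1.5598]  x^+=[2.8525, 3.2528]  P^+=[0.8755 0.2728; 0.2728 0.7456]
step 3: x^-=[4.0886, 3.2528]  P^-=[1.4705 0.5491; 0.5491 0.8956]  H_jac=[-0.1192 0.1498]  S=[0.2414]  K=[-0.3852; 0.2846]  nu=[0.5480]  x^+=[3.8775, 3.4088]  P^+=[1.4347 0.5756; 0.5756 0.8760]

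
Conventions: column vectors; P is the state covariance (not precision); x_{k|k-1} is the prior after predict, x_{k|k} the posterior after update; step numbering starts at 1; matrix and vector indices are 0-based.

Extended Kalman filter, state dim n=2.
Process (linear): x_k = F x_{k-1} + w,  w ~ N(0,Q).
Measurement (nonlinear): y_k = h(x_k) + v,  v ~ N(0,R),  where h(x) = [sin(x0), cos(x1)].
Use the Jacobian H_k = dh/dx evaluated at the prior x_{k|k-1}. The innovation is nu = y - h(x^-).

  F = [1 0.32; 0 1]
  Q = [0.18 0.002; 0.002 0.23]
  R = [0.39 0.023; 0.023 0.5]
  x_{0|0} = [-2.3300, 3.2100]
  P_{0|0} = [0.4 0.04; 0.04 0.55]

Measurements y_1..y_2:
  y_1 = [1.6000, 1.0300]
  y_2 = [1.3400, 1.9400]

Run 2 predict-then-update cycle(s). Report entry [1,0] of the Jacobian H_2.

H_jac[1,0] = 0.0000

step 1: x^-=[-1.3028, 3.2100]  P^-=[0.6619 0.2180; 0.2180 0.7800]  H_jac=[0.2648 0.0000; 0.0000 0.0684]  S=[0.4364 0.0269; 0.0269 0.5036]  K=[0.4011 0.0081; 0.1262 0.0991]  nu=[2.5643, 2.0277]  x^+=[-0.2577, 3.7345]  P^+=[0.5915 0.1944; 0.1944 0.7674]
step 2: x^-=[0.9373, 3.7345]  P^-=[0.9745 0.4420; 0.4420 0.9974]  H_jac=[0.5920 0.0000; 0.0000 0.5587]  S=[0.7315 0.1692; 0.1692 0.8114]  K=[0.7546 0.1470; 0.2089 0.6433]  nu=[0.5340, 2.7693]  x^+=[1.7474, 5.6275]  P^+=[0.5029 0.1626; 0.1626 0.5843]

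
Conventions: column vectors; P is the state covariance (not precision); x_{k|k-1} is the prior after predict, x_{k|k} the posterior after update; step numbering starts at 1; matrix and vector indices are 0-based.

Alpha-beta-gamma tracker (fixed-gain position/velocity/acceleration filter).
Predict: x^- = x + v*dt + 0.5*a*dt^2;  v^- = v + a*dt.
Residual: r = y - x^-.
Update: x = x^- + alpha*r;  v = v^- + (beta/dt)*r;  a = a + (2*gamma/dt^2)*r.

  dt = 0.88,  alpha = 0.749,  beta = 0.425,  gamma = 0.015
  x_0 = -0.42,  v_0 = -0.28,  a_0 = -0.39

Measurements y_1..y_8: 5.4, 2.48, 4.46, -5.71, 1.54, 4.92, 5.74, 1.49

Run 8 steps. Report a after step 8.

a_post = -0.2700

step 1: x_pred=-0.8174  r=6.2174  x^+=3.8394  v^+=2.3795  a^+=-0.1491
step 2: x_pred=5.8757  r=-3.3957  x^+=3.3323  v^+=0.6083  a^+=-0.2807
step 3: x_pred=3.7590  r=0.7010  x^+=4.2840  v^+=0.6999  a^+=-0.2535
step 4: x_pred=4.8018  r=-10.5118  x^+=-3.0715  v^+=-4.5999  a^+=-0.6608
step 5: x_pred=-7.3753  r=8.9153  x^+=-0.6977  v^+=-0.8757  a^+=-0.3154
step 6: x_pred=-1.5905  r=6.5105  x^+=3.2859  v^+=1.9910  a^+=-0.0632
step 7: x_pred=5.0135  r=0.7265  x^+=5.5577  v^+=2.2863  a^+=-0.0350
step 8: x_pred=7.5560  r=-6.0660  x^+=3.0126  v^+=-0.6741  a^+=-0.2700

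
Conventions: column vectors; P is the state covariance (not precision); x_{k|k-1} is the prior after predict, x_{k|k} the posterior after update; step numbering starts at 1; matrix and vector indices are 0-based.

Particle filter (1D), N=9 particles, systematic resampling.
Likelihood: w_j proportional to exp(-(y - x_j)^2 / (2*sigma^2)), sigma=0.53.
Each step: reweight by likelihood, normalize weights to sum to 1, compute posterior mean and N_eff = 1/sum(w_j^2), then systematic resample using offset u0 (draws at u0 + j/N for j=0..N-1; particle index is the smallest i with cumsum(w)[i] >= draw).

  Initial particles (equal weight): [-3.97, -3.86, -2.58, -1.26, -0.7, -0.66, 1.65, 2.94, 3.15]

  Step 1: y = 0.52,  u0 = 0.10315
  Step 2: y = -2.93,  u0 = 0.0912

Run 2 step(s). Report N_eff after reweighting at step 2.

step 1: w=[0.0000, 0.0000, 0.0000, 0.0136, 0.2707, 0.3211, 0.3944, 0.0001, 0.0000]  mean=0.2326  Neff=3.0105  idx=[4, 4, 5, 5, 5, 6, 6, 6, 6]
step 2: w=[0.2394, 0.2394, 0.1738, 0.1738, 0.1738, 0.0000, 0.0000, 0.0000, 0.0000]  mean=-0.6791  Neff=4.8741  idx=[0, 0, 1, 1, 2, 2, 3, 4, 4]

N_eff = 4.8741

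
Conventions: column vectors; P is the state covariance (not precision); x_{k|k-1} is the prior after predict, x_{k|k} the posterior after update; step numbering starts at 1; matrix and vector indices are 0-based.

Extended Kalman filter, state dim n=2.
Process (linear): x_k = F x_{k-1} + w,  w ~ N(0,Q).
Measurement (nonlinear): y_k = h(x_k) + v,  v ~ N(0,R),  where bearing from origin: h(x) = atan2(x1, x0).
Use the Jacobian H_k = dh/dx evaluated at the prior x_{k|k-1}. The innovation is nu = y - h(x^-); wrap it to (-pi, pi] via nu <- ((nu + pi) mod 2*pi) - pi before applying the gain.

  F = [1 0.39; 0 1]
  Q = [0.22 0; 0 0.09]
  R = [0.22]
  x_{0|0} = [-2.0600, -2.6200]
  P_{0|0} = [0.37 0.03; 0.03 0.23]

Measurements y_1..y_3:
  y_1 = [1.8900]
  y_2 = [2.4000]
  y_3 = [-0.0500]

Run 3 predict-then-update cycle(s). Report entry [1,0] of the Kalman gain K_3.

K[1,0] = -0.2274

step 1: x^-=[-3.0818, -2.6200]  P^-=[0.6484 0.1197; 0.1197 0.3200]  H_jac=[0.1601 -0.1884]  S=[0.2408]  K=[0.3376; -0.1707]  nu=[-1.9562]  x^+=[-3.7422, -2.2860]  P^+=[0.6209 0.1336; 0.1336 0.3130]
step 2: x^-=[-4.6337, -2.2860]  P^-=[0.9927 0.2556; 0.2556 0.4030]  H_jac=[0.0856 -0.1736]  S=[0.2318]  K=[0.1753; -0.2073]  nu=[-1.1999]  x^+=[-4.8441, -2.0373]  P^+=[0.9856 0.2641; 0.2641 0.3930]
step 3: x^-=[-5.6386, -2.0373]  P^-=[1.4714 0.4173; 0.4173 0.4830]  H_jac=[0.0567 -0.1569]  S=[0.2292]  K=[0.0782; -0.2274]  nu=[2.7449]  x^+=[-5.4239, -2.6615]  P^+=[1.4700 0.4214; 0.4214 0.4712]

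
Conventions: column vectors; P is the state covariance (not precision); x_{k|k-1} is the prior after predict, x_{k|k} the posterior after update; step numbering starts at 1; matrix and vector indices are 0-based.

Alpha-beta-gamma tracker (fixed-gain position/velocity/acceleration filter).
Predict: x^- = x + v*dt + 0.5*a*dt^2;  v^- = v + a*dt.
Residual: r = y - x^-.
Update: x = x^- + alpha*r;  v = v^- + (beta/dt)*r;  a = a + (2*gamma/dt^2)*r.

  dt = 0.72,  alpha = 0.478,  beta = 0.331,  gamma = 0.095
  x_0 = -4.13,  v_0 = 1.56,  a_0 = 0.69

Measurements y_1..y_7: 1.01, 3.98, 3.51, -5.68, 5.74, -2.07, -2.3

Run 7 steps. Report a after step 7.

step 1: x_pred=-2.8280  r=3.8380  x^+=-0.9934  v^+=3.8212  a^+=2.0967
step 2: x_pred=2.3013  r=1.6787  x^+=3.1037  v^+=6.1025  a^+=2.7119
step 3: x_pred=8.2005  r=-4.6905  x^+=5.9584  v^+=5.8988  a^+=0.9928
step 4: x_pred=10.4629  r=-16.1429  x^+=2.7466  v^+=-0.8076  a^+=-4.9238
step 5: x_pred=0.8889  r=4.8511  x^+=3.2077  v^+=-2.1226  a^+=-3.1458
step 6: x_pred=0.8641  r=-2.9341  x^+=-0.5384  v^+=-5.7364  a^+=-4.2211
step 7: x_pred=-5.7627  r=3.4627  x^+=-4.1075  v^+=-7.1837  a^+=-2.9520

a_post = -2.9520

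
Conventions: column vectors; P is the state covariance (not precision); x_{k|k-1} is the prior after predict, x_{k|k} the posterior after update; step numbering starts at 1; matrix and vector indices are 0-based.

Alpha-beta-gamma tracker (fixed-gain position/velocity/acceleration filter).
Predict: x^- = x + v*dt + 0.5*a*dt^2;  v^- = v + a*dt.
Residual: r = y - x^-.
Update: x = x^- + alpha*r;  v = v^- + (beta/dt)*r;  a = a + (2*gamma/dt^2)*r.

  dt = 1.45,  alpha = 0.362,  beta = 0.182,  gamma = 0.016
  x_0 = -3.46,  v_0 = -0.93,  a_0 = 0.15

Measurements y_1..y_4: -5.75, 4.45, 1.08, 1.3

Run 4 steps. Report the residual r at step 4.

step 1: x_pred=-4.6508  r=-1.0992  x^+=-5.0487  v^+=-0.8505  a^+=0.1333
step 2: x_pred=-6.1418  r=10.5918  x^+=-2.3076  v^+=0.6722  a^+=0.2945
step 3: x_pred=-1.0233  r=2.1033  x^+=-0.2619  v^+=1.3632  a^+=0.3265
step 4: x_pred=2.0580  r=-0.7580  x^+=1.7836  v^+=1.7415  a^+=0.3150

resid = -0.7580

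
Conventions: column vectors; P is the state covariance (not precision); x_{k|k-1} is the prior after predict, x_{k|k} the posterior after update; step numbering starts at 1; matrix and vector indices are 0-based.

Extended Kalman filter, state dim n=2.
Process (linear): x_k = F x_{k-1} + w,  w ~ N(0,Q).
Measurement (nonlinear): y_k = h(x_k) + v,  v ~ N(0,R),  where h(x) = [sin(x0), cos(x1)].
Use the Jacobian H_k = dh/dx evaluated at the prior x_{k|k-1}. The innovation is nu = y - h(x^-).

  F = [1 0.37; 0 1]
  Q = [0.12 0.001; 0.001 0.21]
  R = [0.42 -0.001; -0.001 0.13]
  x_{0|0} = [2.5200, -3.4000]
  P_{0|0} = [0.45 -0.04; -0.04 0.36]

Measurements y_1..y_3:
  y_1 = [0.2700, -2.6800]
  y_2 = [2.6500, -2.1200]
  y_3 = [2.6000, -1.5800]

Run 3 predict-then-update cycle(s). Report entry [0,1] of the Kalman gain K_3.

K[0,1] = -0.0475

step 1: x^-=[1.2620, -3.4000]  P^-=[0.5897 0.0942; 0.0942 0.5700]  H_jac=[0.3039 0.0000; 0.0000 -0.2555]  S=[0.4745 -0.0083; -0.0083 0.1672]  K=[0.3755 -0.1253; 0.0451 -0.8688]  nu=[-0.6827, -1.7132]  x^+=[1.2203, -1.9424]  P^+=[0.5194 0.0652; 0.0652 0.4422]
step 2: x^-=[0.5016, -1.9424]  P^-=[0.7482 0.2298; 0.2298 0.6522]  H_jac=[0.8768 0.0000; 0.0000 0.9318]  S=[0.9952 0.1867; 0.1867 0.6962]  K=[0.6333 0.1377; 0.0407 0.8619]  nu=[2.1692, -1.7569]  x^+=[1.6335, -3.3683]  P^+=[0.3032 0.0185; 0.0185 0.1202]
step 3: x^-=[0.3872, -3.3683]  P^-=[0.4534 0.0640; 0.0640 0.3302]  H_jac=[0.9260 0.0000; 0.0000 -0.2248]  S=[0.8087 -0.0143; -0.0143 0.1467]  K=[0.5183 -0.0475; 0.0644 -0.4997]  nu=[2.2224, -0.6056]  x^+=[1.5678, -2.9225]  P^+=[0.2351 0.0298; 0.0298 0.2893]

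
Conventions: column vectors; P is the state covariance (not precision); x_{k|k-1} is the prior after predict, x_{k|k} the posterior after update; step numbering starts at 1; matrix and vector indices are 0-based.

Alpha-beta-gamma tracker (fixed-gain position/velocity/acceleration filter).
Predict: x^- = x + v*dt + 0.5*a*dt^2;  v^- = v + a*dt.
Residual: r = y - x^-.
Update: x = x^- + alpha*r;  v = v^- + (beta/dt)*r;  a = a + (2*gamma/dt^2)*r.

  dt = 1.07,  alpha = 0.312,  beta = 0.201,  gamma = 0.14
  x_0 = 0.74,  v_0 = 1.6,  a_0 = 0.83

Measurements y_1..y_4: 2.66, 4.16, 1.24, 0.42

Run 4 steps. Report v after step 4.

v_post = -1.0219

step 1: x_pred=2.9271  r=-0.2671  x^+=2.8438  v^+=2.4379  a^+=0.7647
step 2: x_pred=5.8901  r=-1.7301  x^+=5.3503  v^+=2.9311  a^+=0.3416
step 3: x_pred=8.6821  r=-7.4421  x^+=6.3602  v^+=1.8986  a^+=-1.4785
step 4: x_pred=7.5453  r=-7.1253  x^+=5.3222  v^+=-1.0219  a^+=-3.2211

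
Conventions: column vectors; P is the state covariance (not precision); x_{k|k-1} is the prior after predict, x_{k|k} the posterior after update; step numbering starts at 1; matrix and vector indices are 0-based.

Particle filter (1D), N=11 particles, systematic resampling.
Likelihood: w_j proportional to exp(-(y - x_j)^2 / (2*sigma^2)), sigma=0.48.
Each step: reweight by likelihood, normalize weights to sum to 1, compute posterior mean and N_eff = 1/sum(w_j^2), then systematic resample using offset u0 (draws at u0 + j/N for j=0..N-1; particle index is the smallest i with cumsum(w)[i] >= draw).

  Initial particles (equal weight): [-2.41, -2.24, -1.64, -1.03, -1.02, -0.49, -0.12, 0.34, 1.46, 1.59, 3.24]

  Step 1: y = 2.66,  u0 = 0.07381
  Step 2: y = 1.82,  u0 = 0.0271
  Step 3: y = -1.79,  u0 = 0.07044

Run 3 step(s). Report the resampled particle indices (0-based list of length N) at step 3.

resampled_idx = [0, 1, 2, 3, 4, 5, 6, 7, 8, 9, 10]

step 1: w=[0.0000, 0.0000, 0.0000, 0.0000, 0.0000, 0.0000, 0.0000, 0.0000, 0.0721, 0.1368, 0.7910]  mean=2.8858  Neff=1.5393  idx=[9, 9, 10, 10, 10, 10, 10, 10, 10, 10, 10]
step 2: w=[0.4702, 0.4702, 0.0066, 0.0066, 0.0066, 0.0066, 0.0066, 0.0066, 0.0066, 0.0066, 0.0066]  mean=1.6885  Neff=2.2600  idx=[0, 0, 0, 0, 0, 1, 1, 1, 1, 1, 1]
step 3: w=[0.0909, 0.0909, 0.0909, 0.0909, 0.0909, 0.0909, 0.0909, 0.0909, 0.0909, 0.0909, 0.0909]  mean=1.5900  Neff=11.0000  idx=[0, 1, 2, 3, 4, 5, 6, 7, 8, 9, 10]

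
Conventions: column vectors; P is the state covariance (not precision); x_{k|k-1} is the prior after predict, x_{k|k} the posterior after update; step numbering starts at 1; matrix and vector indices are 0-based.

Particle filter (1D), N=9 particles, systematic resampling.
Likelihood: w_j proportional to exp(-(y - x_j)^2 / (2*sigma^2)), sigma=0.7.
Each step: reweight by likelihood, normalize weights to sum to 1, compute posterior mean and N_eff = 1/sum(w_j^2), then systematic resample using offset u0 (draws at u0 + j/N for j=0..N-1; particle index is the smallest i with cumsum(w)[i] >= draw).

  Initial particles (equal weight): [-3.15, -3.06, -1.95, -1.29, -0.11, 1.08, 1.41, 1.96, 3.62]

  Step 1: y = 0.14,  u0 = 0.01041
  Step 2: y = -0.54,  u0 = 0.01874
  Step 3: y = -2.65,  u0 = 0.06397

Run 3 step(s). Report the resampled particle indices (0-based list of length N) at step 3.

resampled_idx = [0, 0, 0, 0, 0, 0, 0, 0, 3]

step 1: w=[0.0000, 0.0000, 0.0068, 0.0727, 0.5497, 0.2378, 0.1130, 0.0199, 0.0000]  mean=0.2877  Neff=2.6509  idx=[3, 4, 4, 4, 4, 4, 5, 5, 6]
step 2: w=[0.1159, 0.1703, 0.1703, 0.1703, 0.1703, 0.1703, 0.0141, 0.0141, 0.0042]  mean=-0.2066  Neff=6.2935  idx=[0, 1, 1, 2, 3, 3, 4, 4, 5]
step 3: w=[0.9319, 0.0085, 0.0085, 0.0085, 0.0085, 0.0085, 0.0085, 0.0085, 0.0085]  mean=-1.2097  Neff=1.1507  idx=[0, 0, 0, 0, 0, 0, 0, 0, 3]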